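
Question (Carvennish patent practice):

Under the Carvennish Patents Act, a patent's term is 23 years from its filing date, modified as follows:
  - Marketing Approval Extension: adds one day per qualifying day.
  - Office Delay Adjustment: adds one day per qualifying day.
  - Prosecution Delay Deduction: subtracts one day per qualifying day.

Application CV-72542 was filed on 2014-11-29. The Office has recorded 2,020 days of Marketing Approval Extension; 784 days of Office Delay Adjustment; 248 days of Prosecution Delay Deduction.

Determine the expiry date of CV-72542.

Base term: filing date + 23 years → 29 November 2037.
Marketing Approval Extension: +2020 days → 11 June 2043.
Office Delay Adjustment: +784 days → 3 August 2045.
Prosecution Delay Deduction: −248 days → 28 November 2044.

2044-11-28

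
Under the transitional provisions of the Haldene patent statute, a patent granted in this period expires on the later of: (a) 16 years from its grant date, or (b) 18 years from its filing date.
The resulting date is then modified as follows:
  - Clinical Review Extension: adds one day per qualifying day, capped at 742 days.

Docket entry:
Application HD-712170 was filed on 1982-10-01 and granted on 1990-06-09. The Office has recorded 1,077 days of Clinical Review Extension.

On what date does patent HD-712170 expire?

(a) grant + 16 years → 9 June 2006.
(b) filing + 18 years → 1 October 2000.
Later of the two: 9 June 2006.
Clinical Review Extension: 1077 days claimed exceeds the 742-day cap, so +742 days → 20 June 2008.

2008-06-20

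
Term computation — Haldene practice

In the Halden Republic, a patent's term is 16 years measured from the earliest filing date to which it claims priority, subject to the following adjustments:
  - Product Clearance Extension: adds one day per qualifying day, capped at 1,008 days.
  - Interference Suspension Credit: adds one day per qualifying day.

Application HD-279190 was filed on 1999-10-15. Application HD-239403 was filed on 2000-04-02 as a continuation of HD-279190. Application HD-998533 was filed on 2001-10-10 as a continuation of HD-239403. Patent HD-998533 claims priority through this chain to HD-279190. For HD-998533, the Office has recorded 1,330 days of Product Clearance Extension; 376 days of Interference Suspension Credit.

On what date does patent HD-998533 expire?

2019-07-30

Earliest priority filing: 15 October 1999.
Base term: 15 October 1999 + 16 years → 15 October 2015.
Product Clearance Extension: 1330 days claimed exceeds the 1008-day cap, so +1008 days → 19 July 2018.
Interference Suspension Credit: +376 days → 30 July 2019.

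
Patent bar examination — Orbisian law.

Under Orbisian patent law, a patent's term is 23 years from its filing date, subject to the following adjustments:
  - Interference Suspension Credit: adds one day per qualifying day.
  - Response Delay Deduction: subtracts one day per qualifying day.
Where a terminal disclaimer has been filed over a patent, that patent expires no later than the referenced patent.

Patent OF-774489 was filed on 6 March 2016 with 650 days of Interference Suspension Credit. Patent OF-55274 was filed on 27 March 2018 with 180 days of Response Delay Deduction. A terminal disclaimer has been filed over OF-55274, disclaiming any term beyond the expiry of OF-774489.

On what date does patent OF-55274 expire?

Natural term of OF-55274:
  Base: filing + 23 years → 27 March 2041.
  Response Delay Deduction: −180 days → 28 September 2040.
Expiry of referenced patent OF-774489:
  Base: filing + 23 years → 6 March 2039.
  Interference Suspension Credit: +650 days → 15 December 2040.
Terminal disclaimer: OF-55274 expires on the earlier of 28 September 2040 and 15 December 2040.

2040-09-28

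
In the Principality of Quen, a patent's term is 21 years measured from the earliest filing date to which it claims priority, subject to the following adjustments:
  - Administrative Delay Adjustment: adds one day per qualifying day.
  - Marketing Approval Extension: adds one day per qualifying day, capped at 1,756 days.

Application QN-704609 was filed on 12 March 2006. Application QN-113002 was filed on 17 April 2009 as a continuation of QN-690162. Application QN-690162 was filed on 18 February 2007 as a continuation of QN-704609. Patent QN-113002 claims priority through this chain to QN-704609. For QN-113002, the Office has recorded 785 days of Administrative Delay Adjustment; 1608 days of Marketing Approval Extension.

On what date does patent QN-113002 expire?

Earliest priority filing: 12 March 2006.
Base term: 12 March 2006 + 21 years → 12 March 2027.
Administrative Delay Adjustment: +785 days → 5 May 2029.
Marketing Approval Extension: 1608 days (within the 1756-day cap) → +1608 days → 29 September 2033.

2033-09-29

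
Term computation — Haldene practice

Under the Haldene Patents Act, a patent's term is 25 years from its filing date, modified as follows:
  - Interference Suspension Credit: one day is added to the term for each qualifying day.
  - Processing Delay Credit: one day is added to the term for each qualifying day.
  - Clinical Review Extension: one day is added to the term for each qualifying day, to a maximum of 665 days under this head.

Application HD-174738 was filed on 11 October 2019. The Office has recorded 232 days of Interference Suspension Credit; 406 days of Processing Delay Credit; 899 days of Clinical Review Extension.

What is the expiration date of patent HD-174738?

Base term: filing date + 25 years → 11 October 2044.
Interference Suspension Credit: +232 days → 31 May 2045.
Processing Delay Credit: +406 days → 11 July 2046.
Clinical Review Extension: 899 days claimed exceeds the 665-day cap, so +665 days → 6 May 2048.

May 6, 2048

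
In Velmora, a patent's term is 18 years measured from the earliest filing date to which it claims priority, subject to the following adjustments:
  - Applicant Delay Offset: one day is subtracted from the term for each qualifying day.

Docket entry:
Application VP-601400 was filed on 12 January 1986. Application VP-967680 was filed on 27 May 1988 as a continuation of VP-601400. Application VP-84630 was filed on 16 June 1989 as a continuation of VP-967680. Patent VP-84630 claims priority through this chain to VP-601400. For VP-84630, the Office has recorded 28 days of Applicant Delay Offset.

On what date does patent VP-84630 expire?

Earliest priority filing: 12 January 1986.
Base term: 12 January 1986 + 18 years → 12 January 2004.
Applicant Delay Offset: −28 days → 15 December 2003.

December 15, 2003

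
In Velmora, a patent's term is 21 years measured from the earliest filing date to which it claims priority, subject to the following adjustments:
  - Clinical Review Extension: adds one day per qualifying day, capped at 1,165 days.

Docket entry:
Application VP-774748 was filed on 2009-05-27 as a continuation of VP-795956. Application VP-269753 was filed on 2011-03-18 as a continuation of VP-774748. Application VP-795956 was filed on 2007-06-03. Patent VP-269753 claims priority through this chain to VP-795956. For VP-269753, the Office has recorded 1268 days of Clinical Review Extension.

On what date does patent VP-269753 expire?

Earliest priority filing: 3 June 2007.
Base term: 3 June 2007 + 21 years → 3 June 2028.
Clinical Review Extension: 1268 days claimed exceeds the 1165-day cap, so +1165 days → 12 August 2031.

August 12, 2031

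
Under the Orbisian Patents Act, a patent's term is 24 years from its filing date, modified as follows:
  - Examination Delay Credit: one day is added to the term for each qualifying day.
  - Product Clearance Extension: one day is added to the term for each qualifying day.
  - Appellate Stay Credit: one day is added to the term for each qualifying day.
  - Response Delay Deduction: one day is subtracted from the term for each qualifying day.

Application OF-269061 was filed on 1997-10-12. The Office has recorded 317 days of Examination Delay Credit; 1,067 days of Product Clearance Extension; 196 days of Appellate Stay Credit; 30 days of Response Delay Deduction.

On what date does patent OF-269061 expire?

2026-01-09

Base term: filing date + 24 years → 12 October 2021.
Examination Delay Credit: +317 days → 25 August 2022.
Product Clearance Extension: +1067 days → 27 July 2025.
Appellate Stay Credit: +196 days → 8 February 2026.
Response Delay Deduction: −30 days → 9 January 2026.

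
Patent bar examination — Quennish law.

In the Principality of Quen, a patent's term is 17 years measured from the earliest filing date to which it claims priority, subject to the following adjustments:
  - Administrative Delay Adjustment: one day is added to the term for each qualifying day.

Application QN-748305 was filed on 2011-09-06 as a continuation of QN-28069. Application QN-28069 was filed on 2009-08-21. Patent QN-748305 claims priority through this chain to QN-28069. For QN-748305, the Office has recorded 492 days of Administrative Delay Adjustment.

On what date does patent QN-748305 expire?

Earliest priority filing: 21 August 2009.
Base term: 21 August 2009 + 17 years → 21 August 2026.
Administrative Delay Adjustment: +492 days → 26 December 2027.

December 26, 2027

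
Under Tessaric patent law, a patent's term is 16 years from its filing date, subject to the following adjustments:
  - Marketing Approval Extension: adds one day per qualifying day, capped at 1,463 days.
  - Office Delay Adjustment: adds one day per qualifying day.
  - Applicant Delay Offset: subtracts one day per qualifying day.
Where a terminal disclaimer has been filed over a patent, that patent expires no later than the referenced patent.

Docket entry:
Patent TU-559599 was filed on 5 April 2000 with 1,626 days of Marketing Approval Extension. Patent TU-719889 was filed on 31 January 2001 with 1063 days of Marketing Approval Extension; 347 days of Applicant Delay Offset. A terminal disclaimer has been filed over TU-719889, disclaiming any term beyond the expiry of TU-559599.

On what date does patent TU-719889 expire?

Natural term of TU-719889:
  Base: filing + 16 years → 31 January 2017.
  Marketing Approval Extension: 1063 days (within the 1463-day cap) → +1063 days → 30 December 2019.
  Applicant Delay Offset: −347 days → 17 January 2019.
Expiry of referenced patent TU-559599:
  Base: filing + 16 years → 5 April 2016.
  Marketing Approval Extension: 1626 days claimed exceeds the 1463-day cap, so +1463 days → 7 April 2020.
Terminal disclaimer: TU-719889 expires on the earlier of 17 January 2019 and 7 April 2020.

2019-01-17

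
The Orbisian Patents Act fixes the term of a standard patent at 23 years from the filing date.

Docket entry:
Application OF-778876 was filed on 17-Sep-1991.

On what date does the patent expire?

Filing date + 23 years → 17 September 2014.

2014-09-17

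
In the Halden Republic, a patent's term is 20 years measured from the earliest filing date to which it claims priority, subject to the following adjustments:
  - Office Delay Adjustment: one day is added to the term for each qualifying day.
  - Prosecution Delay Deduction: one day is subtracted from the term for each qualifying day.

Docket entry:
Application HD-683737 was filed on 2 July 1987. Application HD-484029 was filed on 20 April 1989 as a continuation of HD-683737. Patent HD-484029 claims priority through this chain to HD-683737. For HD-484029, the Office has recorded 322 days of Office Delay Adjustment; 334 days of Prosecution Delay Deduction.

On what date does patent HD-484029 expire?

Earliest priority filing: 2 July 1987.
Base term: 2 July 1987 + 20 years → 2 July 2007.
Office Delay Adjustment: +322 days → 19 May 2008.
Prosecution Delay Deduction: −334 days → 20 June 2007.

2007-06-20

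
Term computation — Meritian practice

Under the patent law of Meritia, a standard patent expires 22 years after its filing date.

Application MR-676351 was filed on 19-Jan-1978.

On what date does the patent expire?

2000-01-19

Filing date + 22 years → 19 January 2000.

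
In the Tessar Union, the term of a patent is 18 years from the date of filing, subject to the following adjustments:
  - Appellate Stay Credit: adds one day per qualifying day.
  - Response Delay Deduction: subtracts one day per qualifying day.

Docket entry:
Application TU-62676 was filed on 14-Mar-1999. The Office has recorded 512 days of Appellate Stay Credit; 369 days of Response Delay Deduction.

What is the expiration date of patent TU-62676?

2017-08-04

Base term: filing date + 18 years → 14 March 2017.
Appellate Stay Credit: +512 days → 8 August 2018.
Response Delay Deduction: −369 days → 4 August 2017.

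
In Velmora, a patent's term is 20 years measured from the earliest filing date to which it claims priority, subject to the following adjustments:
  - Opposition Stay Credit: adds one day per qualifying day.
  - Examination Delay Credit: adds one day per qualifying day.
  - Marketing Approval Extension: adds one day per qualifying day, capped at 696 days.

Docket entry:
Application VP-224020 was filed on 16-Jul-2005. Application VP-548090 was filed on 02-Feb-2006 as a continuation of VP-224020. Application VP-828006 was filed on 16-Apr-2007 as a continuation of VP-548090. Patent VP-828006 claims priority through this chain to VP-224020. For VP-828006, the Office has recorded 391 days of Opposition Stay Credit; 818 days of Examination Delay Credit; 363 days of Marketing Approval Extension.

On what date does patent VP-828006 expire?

November 4, 2029

Earliest priority filing: 16 July 2005.
Base term: 16 July 2005 + 20 years → 16 July 2025.
Opposition Stay Credit: +391 days → 11 August 2026.
Examination Delay Credit: +818 days → 6 November 2028.
Marketing Approval Extension: 363 days (within the 696-day cap) → +363 days → 4 November 2029.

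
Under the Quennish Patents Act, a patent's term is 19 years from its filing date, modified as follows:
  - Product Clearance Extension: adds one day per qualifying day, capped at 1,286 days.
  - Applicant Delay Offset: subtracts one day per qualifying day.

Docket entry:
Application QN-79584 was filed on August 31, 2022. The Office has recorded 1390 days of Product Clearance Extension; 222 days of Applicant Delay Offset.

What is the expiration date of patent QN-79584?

Base term: filing date + 19 years → 31 August 2041.
Product Clearance Extension: 1390 days claimed exceeds the 1286-day cap, so +1286 days → 9 March 2045.
Applicant Delay Offset: −222 days → 30 July 2044.

2044-07-30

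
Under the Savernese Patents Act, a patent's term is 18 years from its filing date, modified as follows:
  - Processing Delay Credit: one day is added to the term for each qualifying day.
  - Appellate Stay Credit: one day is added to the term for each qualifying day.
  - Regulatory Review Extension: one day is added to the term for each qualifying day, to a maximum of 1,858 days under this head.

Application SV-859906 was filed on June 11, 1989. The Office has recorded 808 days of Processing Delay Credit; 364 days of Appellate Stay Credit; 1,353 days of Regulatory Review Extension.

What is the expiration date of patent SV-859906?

Base term: filing date + 18 years → 11 June 2007.
Processing Delay Credit: +808 days → 27 August 2009.
Appellate Stay Credit: +364 days → 26 August 2010.
Regulatory Review Extension: 1353 days (within the 1858-day cap) → +1353 days → 10 May 2014.

2014-05-10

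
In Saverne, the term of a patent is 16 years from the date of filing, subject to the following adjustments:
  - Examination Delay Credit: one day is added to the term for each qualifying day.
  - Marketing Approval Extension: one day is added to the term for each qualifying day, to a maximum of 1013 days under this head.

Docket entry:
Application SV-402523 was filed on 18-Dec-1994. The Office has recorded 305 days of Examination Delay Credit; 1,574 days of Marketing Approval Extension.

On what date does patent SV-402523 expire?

Base term: filing date + 16 years → 18 December 2010.
Examination Delay Credit: +305 days → 19 October 2011.
Marketing Approval Extension: 1574 days claimed exceeds the 1013-day cap, so +1013 days → 28 July 2014.

July 28, 2014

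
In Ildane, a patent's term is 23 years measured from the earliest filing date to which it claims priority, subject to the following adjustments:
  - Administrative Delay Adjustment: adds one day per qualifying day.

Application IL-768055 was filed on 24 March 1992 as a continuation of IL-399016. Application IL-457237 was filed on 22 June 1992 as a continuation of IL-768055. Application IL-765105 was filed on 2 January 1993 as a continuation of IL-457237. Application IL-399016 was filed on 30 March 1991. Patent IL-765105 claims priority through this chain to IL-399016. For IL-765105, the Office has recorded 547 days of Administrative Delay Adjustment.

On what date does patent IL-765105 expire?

2015-09-28

Earliest priority filing: 30 March 1991.
Base term: 30 March 1991 + 23 years → 30 March 2014.
Administrative Delay Adjustment: +547 days → 28 September 2015.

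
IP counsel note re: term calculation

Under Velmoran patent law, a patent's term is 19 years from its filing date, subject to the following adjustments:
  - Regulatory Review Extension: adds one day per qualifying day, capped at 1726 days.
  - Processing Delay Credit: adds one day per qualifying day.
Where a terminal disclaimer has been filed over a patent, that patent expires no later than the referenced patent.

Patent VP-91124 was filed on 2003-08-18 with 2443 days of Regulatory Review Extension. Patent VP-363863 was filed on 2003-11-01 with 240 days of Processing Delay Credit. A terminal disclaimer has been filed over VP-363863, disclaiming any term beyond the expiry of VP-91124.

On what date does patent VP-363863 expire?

June 29, 2023

Natural term of VP-363863:
  Base: filing + 19 years → 1 November 2022.
  Processing Delay Credit: +240 days → 29 June 2023.
Expiry of referenced patent VP-91124:
  Base: filing + 19 years → 18 August 2022.
  Regulatory Review Extension: 2443 days claimed exceeds the 1726-day cap, so +1726 days → 10 May 2027.
Terminal disclaimer: VP-363863 expires on the earlier of 29 June 2023 and 10 May 2027.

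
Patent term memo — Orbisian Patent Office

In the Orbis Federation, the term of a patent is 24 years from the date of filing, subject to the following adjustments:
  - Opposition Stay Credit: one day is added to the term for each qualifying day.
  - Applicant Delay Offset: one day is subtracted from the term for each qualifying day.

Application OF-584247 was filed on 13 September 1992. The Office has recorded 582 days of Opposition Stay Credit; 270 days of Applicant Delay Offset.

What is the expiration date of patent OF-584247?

July 22, 2017

Base term: filing date + 24 years → 13 September 2016.
Opposition Stay Credit: +582 days → 18 April 2018.
Applicant Delay Offset: −270 days → 22 July 2017.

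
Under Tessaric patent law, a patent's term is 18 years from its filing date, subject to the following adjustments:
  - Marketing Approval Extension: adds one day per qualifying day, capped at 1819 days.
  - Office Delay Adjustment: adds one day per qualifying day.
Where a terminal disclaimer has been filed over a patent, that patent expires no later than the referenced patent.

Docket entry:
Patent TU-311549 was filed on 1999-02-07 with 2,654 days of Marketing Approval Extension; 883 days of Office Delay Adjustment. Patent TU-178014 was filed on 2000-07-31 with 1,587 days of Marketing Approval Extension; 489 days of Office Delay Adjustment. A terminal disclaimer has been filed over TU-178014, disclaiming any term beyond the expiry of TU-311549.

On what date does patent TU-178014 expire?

Natural term of TU-178014:
  Base: filing + 18 years → 31 July 2018.
  Marketing Approval Extension: 1587 days (within the 1819-day cap) → +1587 days → 4 December 2022.
  Office Delay Adjustment: +489 days → 6 April 2024.
Expiry of referenced patent TU-311549:
  Base: filing + 18 years → 7 February 2017.
  Marketing Approval Extension: 2654 days claimed exceeds the 1819-day cap, so +1819 days → 31 January 2022.
  Office Delay Adjustment: +883 days → 2 July 2024.
Terminal disclaimer: TU-178014 expires on the earlier of 6 April 2024 and 2 July 2024.

2024-04-06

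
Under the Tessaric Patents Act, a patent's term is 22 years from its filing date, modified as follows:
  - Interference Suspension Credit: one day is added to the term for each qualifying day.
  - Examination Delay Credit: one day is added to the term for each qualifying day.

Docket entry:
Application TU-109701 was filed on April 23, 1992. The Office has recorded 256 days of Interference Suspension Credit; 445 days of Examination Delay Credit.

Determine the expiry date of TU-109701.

2016-03-24

Base term: filing date + 22 years → 23 April 2014.
Interference Suspension Credit: +256 days → 4 January 2015.
Examination Delay Credit: +445 days → 24 March 2016.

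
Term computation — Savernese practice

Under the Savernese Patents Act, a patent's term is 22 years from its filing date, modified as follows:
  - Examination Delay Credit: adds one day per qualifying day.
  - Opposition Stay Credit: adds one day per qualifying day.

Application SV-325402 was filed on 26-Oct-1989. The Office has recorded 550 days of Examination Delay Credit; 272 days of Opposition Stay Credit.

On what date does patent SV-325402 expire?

January 25, 2014

Base term: filing date + 22 years → 26 October 2011.
Examination Delay Credit: +550 days → 28 April 2013.
Opposition Stay Credit: +272 days → 25 January 2014.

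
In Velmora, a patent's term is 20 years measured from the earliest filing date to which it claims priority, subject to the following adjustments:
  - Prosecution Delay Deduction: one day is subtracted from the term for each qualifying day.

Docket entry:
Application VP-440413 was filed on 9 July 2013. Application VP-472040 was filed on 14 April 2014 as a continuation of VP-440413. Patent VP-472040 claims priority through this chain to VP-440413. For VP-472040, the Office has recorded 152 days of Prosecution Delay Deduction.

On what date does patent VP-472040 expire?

February 7, 2033

Earliest priority filing: 9 July 2013.
Base term: 9 July 2013 + 20 years → 9 July 2033.
Prosecution Delay Deduction: −152 days → 7 February 2033.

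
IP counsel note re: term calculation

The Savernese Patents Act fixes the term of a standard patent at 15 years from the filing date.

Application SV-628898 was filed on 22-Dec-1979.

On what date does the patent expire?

1994-12-22

Filing date + 15 years → 22 December 1994.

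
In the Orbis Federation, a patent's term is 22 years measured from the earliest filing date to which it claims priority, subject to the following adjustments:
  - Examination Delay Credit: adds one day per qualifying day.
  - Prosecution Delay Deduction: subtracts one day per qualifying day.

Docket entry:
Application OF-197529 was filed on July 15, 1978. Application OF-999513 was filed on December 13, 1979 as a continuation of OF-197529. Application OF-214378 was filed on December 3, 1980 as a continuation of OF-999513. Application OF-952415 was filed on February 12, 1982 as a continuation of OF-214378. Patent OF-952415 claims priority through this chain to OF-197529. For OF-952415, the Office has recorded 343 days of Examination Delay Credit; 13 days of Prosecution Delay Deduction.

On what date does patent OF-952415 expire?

June 10, 2001

Earliest priority filing: 15 July 1978.
Base term: 15 July 1978 + 22 years → 15 July 2000.
Examination Delay Credit: +343 days → 23 June 2001.
Prosecution Delay Deduction: −13 days → 10 June 2001.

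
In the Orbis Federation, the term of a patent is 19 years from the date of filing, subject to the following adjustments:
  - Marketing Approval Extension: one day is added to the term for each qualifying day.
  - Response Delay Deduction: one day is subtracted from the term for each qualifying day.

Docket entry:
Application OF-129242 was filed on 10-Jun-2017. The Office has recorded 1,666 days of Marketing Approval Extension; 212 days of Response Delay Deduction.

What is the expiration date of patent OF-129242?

Base term: filing date + 19 years → 10 June 2036.
Marketing Approval Extension: +1666 days → 1 January 2041.
Response Delay Deduction: −212 days → 3 June 2040.

2040-06-03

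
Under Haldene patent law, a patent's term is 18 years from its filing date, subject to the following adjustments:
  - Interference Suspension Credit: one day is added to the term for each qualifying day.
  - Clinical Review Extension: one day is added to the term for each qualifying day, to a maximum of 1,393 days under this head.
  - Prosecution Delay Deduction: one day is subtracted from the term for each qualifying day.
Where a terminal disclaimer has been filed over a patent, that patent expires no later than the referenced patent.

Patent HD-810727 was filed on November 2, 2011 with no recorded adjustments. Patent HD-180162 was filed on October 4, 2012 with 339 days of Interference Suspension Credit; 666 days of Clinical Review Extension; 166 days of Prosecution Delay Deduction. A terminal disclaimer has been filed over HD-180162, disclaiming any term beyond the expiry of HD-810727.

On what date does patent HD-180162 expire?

November 2, 2029

Natural term of HD-180162:
  Base: filing + 18 years → 4 October 2030.
  Interference Suspension Credit: +339 days → 8 September 2031.
  Clinical Review Extension: 666 days (within the 1393-day cap) → +666 days → 5 July 2033.
  Prosecution Delay Deduction: −166 days → 20 January 2033.
Expiry of referenced patent HD-810727:
  Base: filing + 18 years → 2 November 2029.
Terminal disclaimer: HD-180162 expires on the earlier of 20 January 2033 and 2 November 2029.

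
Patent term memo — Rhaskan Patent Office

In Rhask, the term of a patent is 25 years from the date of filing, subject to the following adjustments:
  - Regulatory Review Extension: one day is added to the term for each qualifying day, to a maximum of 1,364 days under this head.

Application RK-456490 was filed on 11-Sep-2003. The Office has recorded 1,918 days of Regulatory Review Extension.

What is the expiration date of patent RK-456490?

Base term: filing date + 25 years → 11 September 2028.
Regulatory Review Extension: 1918 days claimed exceeds the 1364-day cap, so +1364 days → 6 June 2032.

2032-06-06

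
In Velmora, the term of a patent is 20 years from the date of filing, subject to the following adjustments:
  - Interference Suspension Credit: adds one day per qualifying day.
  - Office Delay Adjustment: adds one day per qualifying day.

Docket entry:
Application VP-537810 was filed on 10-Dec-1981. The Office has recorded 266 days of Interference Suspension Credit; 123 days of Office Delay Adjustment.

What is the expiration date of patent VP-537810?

2003-01-03

Base term: filing date + 20 years → 10 December 2001.
Interference Suspension Credit: +266 days → 2 September 2002.
Office Delay Adjustment: +123 days → 3 January 2003.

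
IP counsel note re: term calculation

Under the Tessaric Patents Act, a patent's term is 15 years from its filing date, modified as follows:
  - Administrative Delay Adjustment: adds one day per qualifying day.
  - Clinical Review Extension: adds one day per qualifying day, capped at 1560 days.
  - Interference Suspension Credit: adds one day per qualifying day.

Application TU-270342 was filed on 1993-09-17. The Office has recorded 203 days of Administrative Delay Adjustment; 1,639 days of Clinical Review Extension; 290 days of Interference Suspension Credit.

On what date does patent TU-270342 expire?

Base term: filing date + 15 years → 17 September 2008.
Administrative Delay Adjustment: +203 days → 8 April 2009.
Clinical Review Extension: 1639 days claimed exceeds the 1560-day cap, so +1560 days → 16 July 2013.
Interference Suspension Credit: +290 days → 2 May 2014.

May 2, 2014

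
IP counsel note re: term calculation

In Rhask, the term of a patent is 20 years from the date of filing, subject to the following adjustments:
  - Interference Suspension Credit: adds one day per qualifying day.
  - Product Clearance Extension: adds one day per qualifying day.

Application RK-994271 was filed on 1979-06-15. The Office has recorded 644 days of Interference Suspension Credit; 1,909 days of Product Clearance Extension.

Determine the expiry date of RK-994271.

2006-06-11

Base term: filing date + 20 years → 15 June 1999.
Interference Suspension Credit: +644 days → 20 March 2001.
Product Clearance Extension: +1909 days → 11 June 2006.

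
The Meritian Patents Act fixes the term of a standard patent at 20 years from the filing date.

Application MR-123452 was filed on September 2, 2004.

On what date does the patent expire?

Filing date + 20 years → 2 September 2024.

2024-09-02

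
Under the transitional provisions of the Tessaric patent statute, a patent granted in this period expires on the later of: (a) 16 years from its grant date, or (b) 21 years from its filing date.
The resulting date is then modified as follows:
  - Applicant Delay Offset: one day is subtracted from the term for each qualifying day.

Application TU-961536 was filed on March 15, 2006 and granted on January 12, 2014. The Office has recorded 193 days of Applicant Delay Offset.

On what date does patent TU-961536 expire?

July 3, 2029

(a) grant + 16 years → 12 January 2030.
(b) filing + 21 years → 15 March 2027.
Later of the two: 12 January 2030.
Applicant Delay Offset: −193 days → 3 July 2029.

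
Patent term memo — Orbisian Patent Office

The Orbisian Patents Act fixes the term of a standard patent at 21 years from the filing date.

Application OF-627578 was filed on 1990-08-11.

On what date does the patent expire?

Filing date + 21 years → 11 August 2011.

August 11, 2011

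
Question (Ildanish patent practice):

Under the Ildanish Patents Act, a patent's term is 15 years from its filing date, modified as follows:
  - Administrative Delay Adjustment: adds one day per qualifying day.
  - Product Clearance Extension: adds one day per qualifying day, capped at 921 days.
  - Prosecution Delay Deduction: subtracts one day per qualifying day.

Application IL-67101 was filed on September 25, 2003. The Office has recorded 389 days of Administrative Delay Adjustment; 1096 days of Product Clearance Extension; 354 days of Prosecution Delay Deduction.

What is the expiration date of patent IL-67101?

2021-05-08

Base term: filing date + 15 years → 25 September 2018.
Administrative Delay Adjustment: +389 days → 19 October 2019.
Product Clearance Extension: 1096 days claimed exceeds the 921-day cap, so +921 days → 27 April 2022.
Prosecution Delay Deduction: −354 days → 8 May 2021.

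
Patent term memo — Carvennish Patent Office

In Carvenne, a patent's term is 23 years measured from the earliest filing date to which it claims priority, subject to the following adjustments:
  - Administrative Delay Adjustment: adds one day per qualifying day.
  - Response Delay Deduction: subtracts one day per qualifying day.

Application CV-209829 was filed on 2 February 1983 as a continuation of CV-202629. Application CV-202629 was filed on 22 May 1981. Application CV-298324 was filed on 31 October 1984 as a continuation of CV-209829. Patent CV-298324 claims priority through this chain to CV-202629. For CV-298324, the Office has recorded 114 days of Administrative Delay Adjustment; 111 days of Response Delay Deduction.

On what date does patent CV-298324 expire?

2004-05-25

Earliest priority filing: 22 May 1981.
Base term: 22 May 1981 + 23 years → 22 May 2004.
Administrative Delay Adjustment: +114 days → 13 September 2004.
Response Delay Deduction: −111 days → 25 May 2004.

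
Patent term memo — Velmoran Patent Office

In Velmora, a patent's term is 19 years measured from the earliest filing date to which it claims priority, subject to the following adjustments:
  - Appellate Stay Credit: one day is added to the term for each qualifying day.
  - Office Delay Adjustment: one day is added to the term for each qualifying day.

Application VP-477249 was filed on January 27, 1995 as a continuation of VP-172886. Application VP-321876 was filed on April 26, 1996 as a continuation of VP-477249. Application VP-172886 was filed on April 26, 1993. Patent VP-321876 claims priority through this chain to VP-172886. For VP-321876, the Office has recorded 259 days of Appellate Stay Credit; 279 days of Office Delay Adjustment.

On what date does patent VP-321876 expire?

Earliest priority filing: 26 April 1993.
Base term: 26 April 1993 + 19 years → 26 April 2012.
Appellate Stay Credit: +259 days → 10 January 2013.
Office Delay Adjustment: +279 days → 16 October 2013.

October 16, 2013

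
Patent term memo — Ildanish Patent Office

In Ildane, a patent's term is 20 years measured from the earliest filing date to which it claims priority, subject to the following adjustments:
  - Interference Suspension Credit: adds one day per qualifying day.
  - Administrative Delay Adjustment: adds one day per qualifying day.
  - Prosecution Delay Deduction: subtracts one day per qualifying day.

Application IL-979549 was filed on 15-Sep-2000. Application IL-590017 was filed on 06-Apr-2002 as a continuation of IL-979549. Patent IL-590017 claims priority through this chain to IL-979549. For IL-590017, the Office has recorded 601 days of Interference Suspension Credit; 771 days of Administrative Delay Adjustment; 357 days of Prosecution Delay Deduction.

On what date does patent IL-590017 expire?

Earliest priority filing: 15 September 2000.
Base term: 15 September 2000 + 20 years → 15 September 2020.
Interference Suspension Credit: +601 days → 9 May 2022.
Administrative Delay Adjustment: +771 days → 18 June 2024.
Prosecution Delay Deduction: −357 days → 27 June 2023.

June 27, 2023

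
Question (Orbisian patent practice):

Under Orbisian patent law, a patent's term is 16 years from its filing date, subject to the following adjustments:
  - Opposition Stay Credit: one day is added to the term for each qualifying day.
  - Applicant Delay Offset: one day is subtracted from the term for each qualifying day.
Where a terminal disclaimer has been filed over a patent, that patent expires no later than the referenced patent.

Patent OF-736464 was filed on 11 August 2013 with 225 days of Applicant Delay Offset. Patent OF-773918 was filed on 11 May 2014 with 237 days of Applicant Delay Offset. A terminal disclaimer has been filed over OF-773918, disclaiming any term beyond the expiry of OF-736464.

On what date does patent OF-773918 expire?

2028-12-29

Natural term of OF-773918:
  Base: filing + 16 years → 11 May 2030.
  Applicant Delay Offset: −237 days → 16 September 2029.
Expiry of referenced patent OF-736464:
  Base: filing + 16 years → 11 August 2029.
  Applicant Delay Offset: −225 days → 29 December 2028.
Terminal disclaimer: OF-773918 expires on the earlier of 16 September 2029 and 29 December 2028.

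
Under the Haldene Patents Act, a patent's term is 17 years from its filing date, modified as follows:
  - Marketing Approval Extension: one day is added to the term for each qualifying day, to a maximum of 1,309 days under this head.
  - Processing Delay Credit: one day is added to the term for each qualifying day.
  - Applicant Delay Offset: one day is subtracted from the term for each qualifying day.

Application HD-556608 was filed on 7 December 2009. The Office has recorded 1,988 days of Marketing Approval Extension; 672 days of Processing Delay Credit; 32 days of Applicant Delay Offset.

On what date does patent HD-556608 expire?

Base term: filing date + 17 years → 7 December 2026.
Marketing Approval Extension: 1988 days claimed exceeds the 1309-day cap, so +1309 days → 8 July 2030.
Processing Delay Credit: +672 days → 10 May 2032.
Applicant Delay Offset: −32 days → 8 April 2032.

April 8, 2032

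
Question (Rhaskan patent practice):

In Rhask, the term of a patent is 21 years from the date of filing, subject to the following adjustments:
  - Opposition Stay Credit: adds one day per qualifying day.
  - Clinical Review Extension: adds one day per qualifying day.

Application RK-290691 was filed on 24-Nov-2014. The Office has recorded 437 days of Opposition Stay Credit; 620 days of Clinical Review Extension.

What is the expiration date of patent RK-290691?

Base term: filing date + 21 years → 24 November 2035.
Opposition Stay Credit: +437 days → 3 February 2037.
Clinical Review Extension: +620 days → 16 October 2038.

2038-10-16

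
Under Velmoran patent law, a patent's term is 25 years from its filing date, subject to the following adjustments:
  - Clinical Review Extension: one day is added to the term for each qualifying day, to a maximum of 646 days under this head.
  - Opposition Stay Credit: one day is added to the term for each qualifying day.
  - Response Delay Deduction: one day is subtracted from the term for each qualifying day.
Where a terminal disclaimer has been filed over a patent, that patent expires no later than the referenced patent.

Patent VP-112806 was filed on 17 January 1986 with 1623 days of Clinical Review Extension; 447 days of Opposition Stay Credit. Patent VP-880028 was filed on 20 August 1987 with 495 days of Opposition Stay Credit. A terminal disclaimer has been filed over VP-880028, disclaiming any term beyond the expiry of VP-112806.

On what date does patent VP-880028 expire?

2013-12-28

Natural term of VP-880028:
  Base: filing + 25 years → 20 August 2012.
  Opposition Stay Credit: +495 days → 28 December 2013.
Expiry of referenced patent VP-112806:
  Base: filing + 25 years → 17 January 2011.
  Clinical Review Extension: 1623 days claimed exceeds the 646-day cap, so +646 days → 24 October 2012.
  Opposition Stay Credit: +447 days → 14 January 2014.
Terminal disclaimer: VP-880028 expires on the earlier of 28 December 2013 and 14 January 2014.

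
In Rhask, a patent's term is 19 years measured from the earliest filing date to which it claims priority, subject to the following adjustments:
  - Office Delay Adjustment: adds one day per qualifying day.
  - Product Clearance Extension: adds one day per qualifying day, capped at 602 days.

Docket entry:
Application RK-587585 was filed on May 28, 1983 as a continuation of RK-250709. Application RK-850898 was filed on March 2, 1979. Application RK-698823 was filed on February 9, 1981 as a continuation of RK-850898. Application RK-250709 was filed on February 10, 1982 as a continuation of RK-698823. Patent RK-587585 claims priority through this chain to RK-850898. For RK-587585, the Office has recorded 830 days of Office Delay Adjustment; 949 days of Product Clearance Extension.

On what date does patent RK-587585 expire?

Earliest priority filing: 2 March 1979.
Base term: 2 March 1979 + 19 years → 2 March 1998.
Office Delay Adjustment: +830 days → 9 June 2000.
Product Clearance Extension: 949 days claimed exceeds the 602-day cap, so +602 days → 1 February 2002.

February 1, 2002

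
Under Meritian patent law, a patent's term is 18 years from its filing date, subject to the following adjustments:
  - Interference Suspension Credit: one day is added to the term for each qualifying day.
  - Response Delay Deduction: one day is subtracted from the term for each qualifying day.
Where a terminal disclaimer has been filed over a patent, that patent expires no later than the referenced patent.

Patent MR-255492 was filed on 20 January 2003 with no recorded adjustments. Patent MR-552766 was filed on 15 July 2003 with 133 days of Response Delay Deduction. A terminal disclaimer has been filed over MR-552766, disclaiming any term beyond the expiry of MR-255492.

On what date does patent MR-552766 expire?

2021-01-20

Natural term of MR-552766:
  Base: filing + 18 years → 15 July 2021.
  Response Delay Deduction: −133 days → 4 March 2021.
Expiry of referenced patent MR-255492:
  Base: filing + 18 years → 20 January 2021.
Terminal disclaimer: MR-552766 expires on the earlier of 4 March 2021 and 20 January 2021.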